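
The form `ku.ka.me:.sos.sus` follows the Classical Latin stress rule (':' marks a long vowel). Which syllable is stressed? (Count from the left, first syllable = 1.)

Classical Latin: stress the penult if heavy (long vowel or closed), else the antepenult.
Weights: 3 me: H, 4 sos H, 5 sus H.
The penult (syllable 4, sos) is heavy, so it takes stress.
Stress on syllable 4: ku.ka.me:.ˈsos.sus.

4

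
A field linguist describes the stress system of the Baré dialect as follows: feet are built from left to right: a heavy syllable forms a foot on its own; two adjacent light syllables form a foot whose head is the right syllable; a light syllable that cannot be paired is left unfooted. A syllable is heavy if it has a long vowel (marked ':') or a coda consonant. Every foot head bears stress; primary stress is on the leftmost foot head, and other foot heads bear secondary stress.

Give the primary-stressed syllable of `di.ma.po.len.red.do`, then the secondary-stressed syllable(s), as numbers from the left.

primary 2, secondary 4, 5

Weights: 1 di L, 2 ma L, 3 po L, 4 len H, 5 red H, 6 do L.
Parse left to right (heavy = foot alone; LL = one foot; stranded L unfooted): (di.ˈma) po (ˈlen) (ˈred) do.
Foot heads: 2, 4, 5.
Primary stress on the leftmost head = syllable 2.
Secondary stress on 4, 5: di.ˈma.po.ˌlen.ˌred.do.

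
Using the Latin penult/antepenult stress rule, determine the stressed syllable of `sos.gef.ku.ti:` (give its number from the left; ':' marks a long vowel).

2

Classical Latin: stress the penult if heavy (long vowel or closed), else the antepenult.
Weights: 2 gef H, 3 ku L, 4 ti: H.
The penult (syllable 3, ku) is light, so stress falls on the antepenult (syllable 2, gef).
Stress on syllable 2: sos.ˈgef.ku.ti:.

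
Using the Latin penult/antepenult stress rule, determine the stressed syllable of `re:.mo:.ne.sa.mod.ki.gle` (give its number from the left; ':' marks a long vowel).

5

Classical Latin: stress the penult if heavy (long vowel or closed), else the antepenult.
Weights: 5 mod H, 6 ki L, 7 gle L.
The penult (syllable 6, ki) is light, so stress falls on the antepenult (syllable 5, mod).
Stress on syllable 5: re:.mo:.ne.sa.ˈmod.ki.gle.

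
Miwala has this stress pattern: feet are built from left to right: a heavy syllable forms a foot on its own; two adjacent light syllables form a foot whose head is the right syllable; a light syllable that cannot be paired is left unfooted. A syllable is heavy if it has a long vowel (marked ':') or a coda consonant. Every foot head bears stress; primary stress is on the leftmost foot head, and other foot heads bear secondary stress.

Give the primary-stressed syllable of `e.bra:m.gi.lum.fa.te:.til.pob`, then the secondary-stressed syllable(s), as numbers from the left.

primary 2, secondary 4, 6, 7, 8

Weights: 1 e L, 2 bra:m H, 3 gi L, 4 lum H, 5 fa L, 6 te: H, 7 til H, 8 pob H.
Parse left to right (heavy = foot alone; LL = one foot; stranded L unfooted): e (ˈbra:m) gi (ˈlum) fa (ˈte:) (ˈtil) (ˈpob).
Foot heads: 2, 4, 6, 7, 8.
Primary stress on the leftmost head = syllable 2.
Secondary stress on 4, 6, 7, 8: e.ˈbra:m.gi.ˌlum.fa.ˌte:.ˌtil.ˌpob.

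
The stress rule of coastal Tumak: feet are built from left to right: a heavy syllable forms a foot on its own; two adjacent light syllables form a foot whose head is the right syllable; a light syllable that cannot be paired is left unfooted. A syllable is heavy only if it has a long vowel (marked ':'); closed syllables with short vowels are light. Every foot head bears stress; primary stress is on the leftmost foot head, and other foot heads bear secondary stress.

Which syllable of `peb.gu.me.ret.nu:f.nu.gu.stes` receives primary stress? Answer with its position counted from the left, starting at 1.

Weights: 1 peb L, 2 gu L, 3 me L, 4 ret L, 5 nu:f H, 6 nu L, 7 gu L, 8 stes L.
Parse left to right (heavy = foot alone; LL = one foot; stranded L unfooted): (peb.ˈgu) (me.ˈret) (ˈnu:f) (nu.ˈgu) stes.
Foot heads: 2, 4, 5, 7.
Primary stress on the leftmost head = syllable 2.
Primary stress: syllable 2 → peb.ˈgu.me.ret.nu:f.nu.gu.stes.

2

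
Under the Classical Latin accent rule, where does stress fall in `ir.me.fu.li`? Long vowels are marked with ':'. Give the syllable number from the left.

2

Classical Latin: stress the penult if heavy (long vowel or closed), else the antepenult.
Weights: 2 me L, 3 fu L, 4 li L.
The penult (syllable 3, fu) is light, so stress falls on the antepenult (syllable 2, me).
Stress on syllable 2: ir.ˈme.fu.li.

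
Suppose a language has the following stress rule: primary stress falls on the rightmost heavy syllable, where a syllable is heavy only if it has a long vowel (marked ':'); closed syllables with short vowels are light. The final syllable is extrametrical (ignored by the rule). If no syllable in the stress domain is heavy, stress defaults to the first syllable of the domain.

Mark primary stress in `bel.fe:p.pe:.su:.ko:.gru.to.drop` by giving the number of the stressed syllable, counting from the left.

The final syllable (8, drop) is extrametrical; the stress domain is syllables 1–7.
Weights: 1 bel L, 2 fe:p H, 3 pe: H, 4 su: H, 5 ko: H, 6 gru L, 7 to L.
Heavy syllables in the domain: 2, 3, 4, 5. The rightmost is syllable 5 (ko:).
Primary stress: syllable 5 → bel.fe:p.pe:.su:.ˈko:.gru.to.drop.

5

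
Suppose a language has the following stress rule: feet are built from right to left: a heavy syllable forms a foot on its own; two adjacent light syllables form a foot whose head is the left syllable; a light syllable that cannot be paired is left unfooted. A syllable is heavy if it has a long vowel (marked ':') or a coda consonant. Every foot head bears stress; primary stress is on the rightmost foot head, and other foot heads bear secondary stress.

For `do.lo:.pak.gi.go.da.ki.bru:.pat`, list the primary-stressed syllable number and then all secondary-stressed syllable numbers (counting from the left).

Weights: 1 do L, 2 lo: H, 3 pak H, 4 gi L, 5 go L, 6 da L, 7 ki L, 8 bru: H, 9 pat H.
Parse right to left (heavy = foot alone; LL = one foot; stranded L unfooted): do (ˈlo:) (ˈpak) (ˈgi.go) (ˈda.ki) (ˈbru:) (ˈpat).
Foot heads: 2, 3, 4, 6, 8, 9.
Primary stress on the rightmost head = syllable 9.
Secondary stress on 2, 3, 4, 6, 8: do.ˌlo:.ˌpak.ˌgi.go.ˌda.ki.ˌbru:.ˈpat.

primary 9, secondary 2, 3, 4, 6, 8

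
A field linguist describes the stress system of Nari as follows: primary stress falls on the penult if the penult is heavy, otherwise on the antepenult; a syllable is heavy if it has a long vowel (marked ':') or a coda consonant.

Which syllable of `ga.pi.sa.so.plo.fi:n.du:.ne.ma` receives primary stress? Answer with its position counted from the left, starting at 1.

Weights: 7 du: H, 8 ne L, 9 ma L.
The penult (syllable 8, ne) is light, so stress falls on the antepenult (syllable 7, du:).
Primary stress: syllable 7 → ga.pi.sa.so.plo.fi:n.ˈdu:.ne.ma.

7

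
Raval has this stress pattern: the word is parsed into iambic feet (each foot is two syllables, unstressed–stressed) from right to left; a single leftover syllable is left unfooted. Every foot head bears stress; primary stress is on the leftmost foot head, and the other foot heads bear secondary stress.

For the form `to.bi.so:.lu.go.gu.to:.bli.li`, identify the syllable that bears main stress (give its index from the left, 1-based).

3

Parse right to left into iambic (σˈσ) feet: to (bi.ˈso:) (lu.ˈgo) (gu.ˈto:) (bli.ˈli). Syllable 1 is left unfooted.
Foot heads (stressed positions): 3, 5, 7, 9.
End Rule Leftmost: primary stress on the leftmost head = syllable 3.
Primary stress: syllable 3 → to.bi.ˈso:.lu.go.gu.to:.bli.li.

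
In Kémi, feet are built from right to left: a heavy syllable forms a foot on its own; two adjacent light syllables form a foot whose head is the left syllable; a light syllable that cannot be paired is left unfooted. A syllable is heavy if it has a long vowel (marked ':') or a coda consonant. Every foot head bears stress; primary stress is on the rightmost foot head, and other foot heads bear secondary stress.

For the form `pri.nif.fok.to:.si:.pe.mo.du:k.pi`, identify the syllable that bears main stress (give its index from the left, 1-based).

Weights: 1 pri L, 2 nif H, 3 fok H, 4 to: H, 5 si: H, 6 pe L, 7 mo L, 8 du:k H, 9 pi L.
Parse right to left (heavy = foot alone; LL = one foot; stranded L unfooted): pri (ˈnif) (ˈfok) (ˈto:) (ˈsi:) (ˈpe.mo) (ˈdu:k) pi.
Foot heads: 2, 3, 4, 5, 6, 8.
Primary stress on the rightmost head = syllable 8.
Primary stress: syllable 8 → pri.nif.fok.to:.si:.pe.mo.ˈdu:k.pi.

8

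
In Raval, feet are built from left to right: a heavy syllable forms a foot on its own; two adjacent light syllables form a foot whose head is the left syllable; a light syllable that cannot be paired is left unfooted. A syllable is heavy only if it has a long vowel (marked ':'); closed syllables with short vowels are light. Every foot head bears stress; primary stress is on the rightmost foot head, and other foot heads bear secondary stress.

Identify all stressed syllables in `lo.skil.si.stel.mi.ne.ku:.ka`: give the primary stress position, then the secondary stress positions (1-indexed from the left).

Weights: 1 lo L, 2 skil L, 3 si L, 4 stel L, 5 mi L, 6 ne L, 7 ku: H, 8 ka L.
Parse left to right (heavy = foot alone; LL = one foot; stranded L unfooted): (ˈlo.skil) (ˈsi.stel) (ˈmi.ne) (ˈku:) ka.
Foot heads: 1, 3, 5, 7.
Primary stress on the rightmost head = syllable 7.
Secondary stress on 1, 3, 5: ˌlo.skil.ˌsi.stel.ˌmi.ne.ˈku:.ka.

primary 7, secondary 1, 3, 5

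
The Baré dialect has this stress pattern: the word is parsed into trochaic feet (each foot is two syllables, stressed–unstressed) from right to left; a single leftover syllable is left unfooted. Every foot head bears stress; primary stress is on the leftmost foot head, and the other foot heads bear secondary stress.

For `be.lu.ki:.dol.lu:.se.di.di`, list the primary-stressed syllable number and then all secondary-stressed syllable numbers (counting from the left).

Parse right to left into trochaic (ˈσσ) feet: (ˈbe.lu) (ˈki:.dol) (ˈlu:.se) (ˈdi.di).
Foot heads (stressed positions): 1, 3, 5, 7.
End Rule Leftmost: primary stress on the leftmost head = syllable 1.
Secondary stress on 3, 5, 7: ˈbe.lu.ˌki:.dol.ˌlu:.se.ˌdi.di.

primary 1, secondary 3, 5, 7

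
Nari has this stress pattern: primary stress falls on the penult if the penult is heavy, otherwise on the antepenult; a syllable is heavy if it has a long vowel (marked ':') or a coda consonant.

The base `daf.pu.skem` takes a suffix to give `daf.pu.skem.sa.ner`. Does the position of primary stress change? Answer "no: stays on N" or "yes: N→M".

Base `daf.pu.skem` (3 syllables):
  Weights: 1 daf H, 2 pu L, 3 skem H.
  The penult (syllable 2, pu) is light, so stress falls on the antepenult (syllable 1, daf).
  → primary stress on syllable 1.
Suffixed `daf.pu.skem.sa.ner` (5 syllables):
  Weights: 3 skem H, 4 sa L, 5 ner H.
  The penult (syllable 4, sa) is light, so stress falls on the antepenult (syllable 3, skem).
  → primary stress on syllable 3.

yes: 1→3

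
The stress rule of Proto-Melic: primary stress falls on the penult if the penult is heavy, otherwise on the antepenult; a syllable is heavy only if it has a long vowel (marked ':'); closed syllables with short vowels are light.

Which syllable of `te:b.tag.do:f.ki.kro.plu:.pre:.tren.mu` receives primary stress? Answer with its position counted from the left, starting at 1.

7

Weights: 7 pre: H, 8 tren L, 9 mu L.
The penult (syllable 8, tren) is light, so stress falls on the antepenult (syllable 7, pre:).
Primary stress: syllable 7 → te:b.tag.do:f.ki.kro.plu:.ˈpre:.tren.mu.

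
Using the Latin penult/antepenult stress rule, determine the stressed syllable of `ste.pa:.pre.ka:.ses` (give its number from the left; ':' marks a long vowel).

Classical Latin: stress the penult if heavy (long vowel or closed), else the antepenult.
Weights: 3 pre L, 4 ka: H, 5 ses H.
The penult (syllable 4, ka:) is heavy, so it takes stress.
Stress on syllable 4: ste.pa:.pre.ˈka:.ses.

4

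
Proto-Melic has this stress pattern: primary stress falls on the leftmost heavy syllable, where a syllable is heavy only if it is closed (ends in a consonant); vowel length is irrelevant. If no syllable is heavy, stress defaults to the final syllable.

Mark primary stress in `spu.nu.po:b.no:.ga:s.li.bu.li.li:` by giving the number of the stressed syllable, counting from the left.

3

Weights: 1 spu L, 2 nu L, 3 po:b H, 4 no: L, 5 ga:s H, 6 li L, 7 bu L, 8 li L, 9 li: L.
Heavy syllables in the domain: 3, 5. The leftmost is syllable 3 (po:b).
Primary stress: syllable 3 → spu.nu.ˈpo:b.no:.ga:s.li.bu.li.li:.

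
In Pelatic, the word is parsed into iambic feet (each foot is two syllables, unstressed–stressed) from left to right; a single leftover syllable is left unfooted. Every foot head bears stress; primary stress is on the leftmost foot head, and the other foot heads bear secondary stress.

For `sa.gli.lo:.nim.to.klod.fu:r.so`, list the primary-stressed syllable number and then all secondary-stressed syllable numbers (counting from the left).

primary 2, secondary 4, 6, 8

Parse left to right into iambic (σˈσ) feet: (sa.ˈgli) (lo:.ˈnim) (to.ˈklod) (fu:r.ˈso).
Foot heads (stressed positions): 2, 4, 6, 8.
End Rule Leftmost: primary stress on the leftmost head = syllable 2.
Secondary stress on 4, 6, 8: sa.ˈgli.lo:.ˌnim.to.ˌklod.fu:r.ˌso.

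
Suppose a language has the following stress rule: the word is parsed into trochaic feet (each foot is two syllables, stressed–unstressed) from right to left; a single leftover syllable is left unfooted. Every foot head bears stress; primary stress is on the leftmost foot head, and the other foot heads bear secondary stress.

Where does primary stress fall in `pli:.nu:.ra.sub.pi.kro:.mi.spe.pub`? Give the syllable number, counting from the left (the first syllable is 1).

Parse right to left into trochaic (ˈσσ) feet: pli: (ˈnu:.ra) (ˈsub.pi) (ˈkro:.mi) (ˈspe.pub). Syllable 1 is left unfooted.
Foot heads (stressed positions): 2, 4, 6, 8.
End Rule Leftmost: primary stress on the leftmost head = syllable 2.
Primary stress: syllable 2 → pli:.ˈnu:.ra.sub.pi.kro:.mi.spe.pub.

2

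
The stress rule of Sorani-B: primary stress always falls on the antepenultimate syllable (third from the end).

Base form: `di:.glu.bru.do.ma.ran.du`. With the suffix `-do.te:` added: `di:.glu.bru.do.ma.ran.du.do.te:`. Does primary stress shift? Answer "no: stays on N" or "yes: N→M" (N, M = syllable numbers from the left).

Base `di:.glu.bru.do.ma.ran.du` (7 syllables):
  The word has 7 syllables; the antepenultimate syllable (third from the end) is syllable 5 (ma).
  → primary stress on syllable 5.
Suffixed `di:.glu.bru.do.ma.ran.du.do.te:` (9 syllables):
  The word has 9 syllables; the antepenultimate syllable (third from the end) is syllable 7 (du).
  → primary stress on syllable 7.

yes: 5→7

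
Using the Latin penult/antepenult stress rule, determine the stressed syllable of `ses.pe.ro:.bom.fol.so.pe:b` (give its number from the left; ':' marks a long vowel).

5

Classical Latin: stress the penult if heavy (long vowel or closed), else the antepenult.
Weights: 5 fol H, 6 so L, 7 pe:b H.
The penult (syllable 6, so) is light, so stress falls on the antepenult (syllable 5, fol).
Stress on syllable 5: ses.pe.ro:.bom.ˈfol.so.pe:b.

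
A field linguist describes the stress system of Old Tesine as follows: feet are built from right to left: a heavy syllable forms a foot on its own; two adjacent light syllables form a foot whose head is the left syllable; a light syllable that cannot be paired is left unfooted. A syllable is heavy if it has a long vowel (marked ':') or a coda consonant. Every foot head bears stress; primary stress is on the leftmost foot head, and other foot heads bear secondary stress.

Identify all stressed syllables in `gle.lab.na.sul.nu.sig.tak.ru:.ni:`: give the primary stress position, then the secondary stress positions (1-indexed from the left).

primary 2, secondary 4, 6, 7, 8, 9

Weights: 1 gle L, 2 lab H, 3 na L, 4 sul H, 5 nu L, 6 sig H, 7 tak H, 8 ru: H, 9 ni: H.
Parse right to left (heavy = foot alone; LL = one foot; stranded L unfooted): gle (ˈlab) na (ˈsul) nu (ˈsig) (ˈtak) (ˈru:) (ˈni:).
Foot heads: 2, 4, 6, 7, 8, 9.
Primary stress on the leftmost head = syllable 2.
Secondary stress on 4, 6, 7, 8, 9: gle.ˈlab.na.ˌsul.nu.ˌsig.ˌtak.ˌru:.ˌni:.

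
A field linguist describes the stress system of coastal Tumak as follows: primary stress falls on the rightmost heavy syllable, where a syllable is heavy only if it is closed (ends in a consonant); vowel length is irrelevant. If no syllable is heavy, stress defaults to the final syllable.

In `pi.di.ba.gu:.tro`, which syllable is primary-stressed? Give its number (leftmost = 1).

Weights: 1 pi L, 2 di L, 3 ba L, 4 gu: L, 5 tro L.
No heavy syllable in the domain; default to the final syllable = syllable 5.
Primary stress: syllable 5 → pi.di.ba.gu:.ˈtro.

5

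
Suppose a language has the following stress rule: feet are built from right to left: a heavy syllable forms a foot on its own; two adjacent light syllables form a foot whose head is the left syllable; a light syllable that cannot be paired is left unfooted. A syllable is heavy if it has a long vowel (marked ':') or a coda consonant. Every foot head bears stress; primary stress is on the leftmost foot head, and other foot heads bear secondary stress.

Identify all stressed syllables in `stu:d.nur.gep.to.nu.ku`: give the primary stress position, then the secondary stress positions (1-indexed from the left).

primary 1, secondary 2, 3, 5

Weights: 1 stu:d H, 2 nur H, 3 gep H, 4 to L, 5 nu L, 6 ku L.
Parse right to left (heavy = foot alone; LL = one foot; stranded L unfooted): (ˈstu:d) (ˈnur) (ˈgep) to (ˈnu.ku).
Foot heads: 1, 2, 3, 5.
Primary stress on the leftmost head = syllable 1.
Secondary stress on 2, 3, 5: ˈstu:d.ˌnur.ˌgep.to.ˌnu.ku.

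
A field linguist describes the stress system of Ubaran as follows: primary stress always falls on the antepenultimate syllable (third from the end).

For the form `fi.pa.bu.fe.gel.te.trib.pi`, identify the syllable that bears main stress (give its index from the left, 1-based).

The word has 8 syllables; the antepenultimate syllable (third from the end) is syllable 6 (te).
Primary stress: syllable 6 → fi.pa.bu.fe.gel.ˈte.trib.pi.

6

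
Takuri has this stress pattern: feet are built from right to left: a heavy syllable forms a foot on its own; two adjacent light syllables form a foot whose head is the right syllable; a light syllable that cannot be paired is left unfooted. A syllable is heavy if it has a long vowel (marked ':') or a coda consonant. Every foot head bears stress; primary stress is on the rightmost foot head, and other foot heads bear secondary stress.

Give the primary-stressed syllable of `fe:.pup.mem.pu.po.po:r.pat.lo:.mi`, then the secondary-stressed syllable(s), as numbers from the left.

primary 8, secondary 1, 2, 3, 5, 6, 7

Weights: 1 fe: H, 2 pup H, 3 mem H, 4 pu L, 5 po L, 6 po:r H, 7 pat H, 8 lo: H, 9 mi L.
Parse right to left (heavy = foot alone; LL = one foot; stranded L unfooted): (ˈfe:) (ˈpup) (ˈmem) (pu.ˈpo) (ˈpo:r) (ˈpat) (ˈlo:) mi.
Foot heads: 1, 2, 3, 5, 6, 7, 8.
Primary stress on the rightmost head = syllable 8.
Secondary stress on 1, 2, 3, 5, 6, 7: ˌfe:.ˌpup.ˌmem.pu.ˌpo.ˌpo:r.ˌpat.ˈlo:.mi.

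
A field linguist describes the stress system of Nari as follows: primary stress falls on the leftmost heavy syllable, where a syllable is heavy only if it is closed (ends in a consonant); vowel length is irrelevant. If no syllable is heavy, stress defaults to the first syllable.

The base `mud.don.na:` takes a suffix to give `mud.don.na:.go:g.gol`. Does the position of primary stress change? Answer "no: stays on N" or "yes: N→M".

no: stays on 1

Base `mud.don.na:` (3 syllables):
  Weights: 1 mud H, 2 don H, 3 na: L.
  Heavy syllables in the domain: 1, 2. The leftmost is syllable 1 (mud).
  → primary stress on syllable 1.
Suffixed `mud.don.na:.go:g.gol` (5 syllables):
  Weights: 1 mud H, 2 don H, 3 na: L, 4 go:g H, 5 gol H.
  Heavy syllables in the domain: 1, 2, 4, 5. The leftmost is syllable 1 (mud).
  → primary stress on syllable 1.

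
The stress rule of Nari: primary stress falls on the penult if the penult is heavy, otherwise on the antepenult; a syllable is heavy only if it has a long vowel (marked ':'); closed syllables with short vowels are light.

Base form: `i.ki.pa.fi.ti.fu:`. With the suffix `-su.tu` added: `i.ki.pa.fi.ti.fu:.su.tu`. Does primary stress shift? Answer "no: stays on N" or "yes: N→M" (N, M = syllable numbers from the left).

Base `i.ki.pa.fi.ti.fu:` (6 syllables):
  Weights: 4 fi L, 5 ti L, 6 fu: H.
  The penult (syllable 5, ti) is light, so stress falls on the antepenult (syllable 4, fi).
  → primary stress on syllable 4.
Suffixed `i.ki.pa.fi.ti.fu:.su.tu` (8 syllables):
  Weights: 6 fu: H, 7 su L, 8 tu L.
  The penult (syllable 7, su) is light, so stress falls on the antepenult (syllable 6, fu:).
  → primary stress on syllable 6.

yes: 4→6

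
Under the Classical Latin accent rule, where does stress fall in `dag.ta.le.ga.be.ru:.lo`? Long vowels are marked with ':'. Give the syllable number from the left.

Classical Latin: stress the penult if heavy (long vowel or closed), else the antepenult.
Weights: 5 be L, 6 ru: H, 7 lo L.
The penult (syllable 6, ru:) is heavy, so it takes stress.
Stress on syllable 6: dag.ta.le.ga.be.ˈru:.lo.

6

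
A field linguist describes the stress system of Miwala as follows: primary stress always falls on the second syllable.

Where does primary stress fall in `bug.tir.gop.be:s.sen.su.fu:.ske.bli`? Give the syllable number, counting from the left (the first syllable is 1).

2

The word has 9 syllables; the second syllable is syllable 2 (tir).
Primary stress: syllable 2 → bug.ˈtir.gop.be:s.sen.su.fu:.ske.bli.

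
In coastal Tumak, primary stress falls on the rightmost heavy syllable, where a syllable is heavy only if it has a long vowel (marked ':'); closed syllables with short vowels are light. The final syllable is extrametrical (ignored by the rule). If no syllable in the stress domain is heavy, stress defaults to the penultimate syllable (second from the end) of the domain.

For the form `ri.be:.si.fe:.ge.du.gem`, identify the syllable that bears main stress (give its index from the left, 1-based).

The final syllable (7, gem) is extrametrical; the stress domain is syllables 1–6.
Weights: 1 ri L, 2 be: H, 3 si L, 4 fe: H, 5 ge L, 6 du L.
Heavy syllables in the domain: 2, 4. The rightmost is syllable 4 (fe:).
Primary stress: syllable 4 → ri.be:.si.ˈfe:.ge.du.gem.

4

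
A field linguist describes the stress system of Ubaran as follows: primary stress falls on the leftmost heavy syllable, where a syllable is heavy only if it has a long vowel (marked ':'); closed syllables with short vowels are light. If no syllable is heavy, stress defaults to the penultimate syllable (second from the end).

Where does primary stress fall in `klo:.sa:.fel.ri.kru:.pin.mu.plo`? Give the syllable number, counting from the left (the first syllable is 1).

Weights: 1 klo: H, 2 sa: H, 3 fel L, 4 ri L, 5 kru: H, 6 pin L, 7 mu L, 8 plo L.
Heavy syllables in the domain: 1, 2, 5. The leftmost is syllable 1 (klo:).
Primary stress: syllable 1 → ˈklo:.sa:.fel.ri.kru:.pin.mu.plo.

1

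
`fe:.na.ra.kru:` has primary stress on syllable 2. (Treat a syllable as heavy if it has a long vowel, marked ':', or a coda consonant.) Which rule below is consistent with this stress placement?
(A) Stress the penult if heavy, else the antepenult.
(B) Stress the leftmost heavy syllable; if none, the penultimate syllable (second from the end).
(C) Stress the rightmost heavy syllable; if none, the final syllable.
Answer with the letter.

A

Rule A → syllable 2 ✓.
Rule B → syllable 1 (observed: 2).
Rule C → syllable 4 (observed: 2).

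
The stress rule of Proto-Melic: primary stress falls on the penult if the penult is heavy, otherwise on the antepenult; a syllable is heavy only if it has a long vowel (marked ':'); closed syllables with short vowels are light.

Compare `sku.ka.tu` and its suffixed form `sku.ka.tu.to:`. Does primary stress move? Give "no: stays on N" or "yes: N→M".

Base `sku.ka.tu` (3 syllables):
  Weights: 1 sku L, 2 ka L, 3 tu L.
  The penult (syllable 2, ka) is light, so stress falls on the antepenult (syllable 1, sku).
  → primary stress on syllable 1.
Suffixed `sku.ka.tu.to:` (4 syllables):
  Weights: 2 ka L, 3 tu L, 4 to: H.
  The penult (syllable 3, tu) is light, so stress falls on the antepenult (syllable 2, ka).
  → primary stress on syllable 2.

yes: 1→2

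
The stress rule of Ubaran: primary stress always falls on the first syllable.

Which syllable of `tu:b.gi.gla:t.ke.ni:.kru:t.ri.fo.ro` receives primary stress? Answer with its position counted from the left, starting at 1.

1

The word has 9 syllables; the first syllable is syllable 1 (tu:b).
Primary stress: syllable 1 → ˈtu:b.gi.gla:t.ke.ni:.kru:t.ri.fo.ro.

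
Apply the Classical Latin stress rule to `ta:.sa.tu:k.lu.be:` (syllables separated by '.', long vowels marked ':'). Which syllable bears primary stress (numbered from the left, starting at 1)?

3

Classical Latin: stress the penult if heavy (long vowel or closed), else the antepenult.
Weights: 3 tu:k H, 4 lu L, 5 be: H.
The penult (syllable 4, lu) is light, so stress falls on the antepenult (syllable 3, tu:k).
Stress on syllable 3: ta:.sa.ˈtu:k.lu.be:.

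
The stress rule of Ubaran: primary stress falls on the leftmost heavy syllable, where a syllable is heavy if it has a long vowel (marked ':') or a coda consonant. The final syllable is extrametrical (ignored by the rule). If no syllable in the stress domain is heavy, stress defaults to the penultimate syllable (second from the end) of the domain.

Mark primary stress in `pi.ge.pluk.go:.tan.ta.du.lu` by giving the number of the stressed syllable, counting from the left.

The final syllable (8, lu) is extrametrical; the stress domain is syllables 1–7.
Weights: 1 pi L, 2 ge L, 3 pluk H, 4 go: H, 5 tan H, 6 ta L, 7 du L.
Heavy syllables in the domain: 3, 4, 5. The leftmost is syllable 3 (pluk).
Primary stress: syllable 3 → pi.ge.ˈpluk.go:.tan.ta.du.lu.

3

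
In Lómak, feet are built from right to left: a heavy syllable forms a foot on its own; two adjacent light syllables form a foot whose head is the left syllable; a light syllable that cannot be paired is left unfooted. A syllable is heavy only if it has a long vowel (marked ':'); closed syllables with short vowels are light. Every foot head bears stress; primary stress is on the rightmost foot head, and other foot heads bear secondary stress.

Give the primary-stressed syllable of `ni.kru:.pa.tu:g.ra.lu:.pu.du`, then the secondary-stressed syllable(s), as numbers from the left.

Weights: 1 ni L, 2 kru: H, 3 pa L, 4 tu:g H, 5 ra L, 6 lu: H, 7 pu L, 8 du L.
Parse right to left (heavy = foot alone; LL = one foot; stranded L unfooted): ni (ˈkru:) pa (ˈtu:g) ra (ˈlu:) (ˈpu.du).
Foot heads: 2, 4, 6, 7.
Primary stress on the rightmost head = syllable 7.
Secondary stress on 2, 4, 6: ni.ˌkru:.pa.ˌtu:g.ra.ˌlu:.ˈpu.du.

primary 7, secondary 2, 4, 6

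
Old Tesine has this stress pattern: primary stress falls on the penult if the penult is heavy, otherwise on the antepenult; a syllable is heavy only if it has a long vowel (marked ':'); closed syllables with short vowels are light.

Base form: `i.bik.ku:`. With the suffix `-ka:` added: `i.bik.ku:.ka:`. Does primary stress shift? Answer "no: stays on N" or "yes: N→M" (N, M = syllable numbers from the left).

yes: 1→3

Base `i.bik.ku:` (3 syllables):
  Weights: 1 i L, 2 bik L, 3 ku: H.
  The penult (syllable 2, bik) is light, so stress falls on the antepenult (syllable 1, i).
  → primary stress on syllable 1.
Suffixed `i.bik.ku:.ka:` (4 syllables):
  Weights: 2 bik L, 3 ku: H, 4 ka: H.
  The penult (syllable 3, ku:) is heavy, so it takes stress.
  → primary stress on syllable 3.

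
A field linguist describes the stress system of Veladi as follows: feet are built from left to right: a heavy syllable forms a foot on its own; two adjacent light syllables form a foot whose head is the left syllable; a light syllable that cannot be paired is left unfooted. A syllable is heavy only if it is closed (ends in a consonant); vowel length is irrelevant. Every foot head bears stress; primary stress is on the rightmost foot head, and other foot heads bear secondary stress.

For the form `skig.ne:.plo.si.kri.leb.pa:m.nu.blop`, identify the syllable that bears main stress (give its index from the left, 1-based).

Weights: 1 skig H, 2 ne: L, 3 plo L, 4 si L, 5 kri L, 6 leb H, 7 pa:m H, 8 nu L, 9 blop H.
Parse left to right (heavy = foot alone; LL = one foot; stranded L unfooted): (ˈskig) (ˈne:.plo) (ˈsi.kri) (ˈleb) (ˈpa:m) nu (ˈblop).
Foot heads: 1, 2, 4, 6, 7, 9.
Primary stress on the rightmost head = syllable 9.
Primary stress: syllable 9 → skig.ne:.plo.si.kri.leb.pa:m.nu.ˈblop.

9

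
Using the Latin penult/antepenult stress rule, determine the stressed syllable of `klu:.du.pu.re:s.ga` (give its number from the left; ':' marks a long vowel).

Classical Latin: stress the penult if heavy (long vowel or closed), else the antepenult.
Weights: 3 pu L, 4 re:s H, 5 ga L.
The penult (syllable 4, re:s) is heavy, so it takes stress.
Stress on syllable 4: klu:.du.pu.ˈre:s.ga.

4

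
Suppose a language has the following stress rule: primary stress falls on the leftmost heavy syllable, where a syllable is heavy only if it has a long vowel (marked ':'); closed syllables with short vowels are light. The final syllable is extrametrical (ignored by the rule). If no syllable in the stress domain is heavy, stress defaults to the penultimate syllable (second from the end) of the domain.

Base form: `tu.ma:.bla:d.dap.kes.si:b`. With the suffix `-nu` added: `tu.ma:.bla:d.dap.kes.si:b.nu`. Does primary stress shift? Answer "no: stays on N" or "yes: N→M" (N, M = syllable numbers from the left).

Base `tu.ma:.bla:d.dap.kes.si:b` (6 syllables):
  The final syllable (6, si:b) is extrametrical; the stress domain is syllables 1–5.
  Weights: 1 tu L, 2 ma: H, 3 bla:d H, 4 dap L, 5 kes L.
  Heavy syllables in the domain: 2, 3. The leftmost is syllable 2 (ma:).
  → primary stress on syllable 2.
Suffixed `tu.ma:.bla:d.dap.kes.si:b.nu` (7 syllables):
  The final syllable (7, nu) is extrametrical; the stress domain is syllables 1–6.
  Weights: 1 tu L, 2 ma: H, 3 bla:d H, 4 dap L, 5 kes L, 6 si:b H.
  Heavy syllables in the domain: 2, 3, 6. The leftmost is syllable 2 (ma:).
  → primary stress on syllable 2.

no: stays on 2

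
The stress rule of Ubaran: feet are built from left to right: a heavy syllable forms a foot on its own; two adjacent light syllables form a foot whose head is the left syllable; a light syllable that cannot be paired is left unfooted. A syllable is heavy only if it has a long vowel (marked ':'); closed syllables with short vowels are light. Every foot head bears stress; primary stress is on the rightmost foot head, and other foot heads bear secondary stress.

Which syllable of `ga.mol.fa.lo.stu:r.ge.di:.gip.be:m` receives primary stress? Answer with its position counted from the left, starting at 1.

Weights: 1 ga L, 2 mol L, 3 fa L, 4 lo L, 5 stu:r H, 6 ge L, 7 di: H, 8 gip L, 9 be:m H.
Parse left to right (heavy = foot alone; LL = one foot; stranded L unfooted): (ˈga.mol) (ˈfa.lo) (ˈstu:r) ge (ˈdi:) gip (ˈbe:m).
Foot heads: 1, 3, 5, 7, 9.
Primary stress on the rightmost head = syllable 9.
Primary stress: syllable 9 → ga.mol.fa.lo.stu:r.ge.di:.gip.ˈbe:m.

9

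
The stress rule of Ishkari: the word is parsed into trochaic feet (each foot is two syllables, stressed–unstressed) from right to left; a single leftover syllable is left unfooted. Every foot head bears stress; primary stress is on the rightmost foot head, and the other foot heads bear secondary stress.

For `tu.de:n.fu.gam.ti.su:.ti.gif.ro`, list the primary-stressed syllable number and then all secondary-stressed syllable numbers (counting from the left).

Parse right to left into trochaic (ˈσσ) feet: tu (ˈde:n.fu) (ˈgam.ti) (ˈsu:.ti) (ˈgif.ro). Syllable 1 is left unfooted.
Foot heads (stressed positions): 2, 4, 6, 8.
End Rule Rightmost: primary stress on the rightmost head = syllable 8.
Secondary stress on 2, 4, 6: tu.ˌde:n.fu.ˌgam.ti.ˌsu:.ti.ˈgif.ro.

primary 8, secondary 2, 4, 6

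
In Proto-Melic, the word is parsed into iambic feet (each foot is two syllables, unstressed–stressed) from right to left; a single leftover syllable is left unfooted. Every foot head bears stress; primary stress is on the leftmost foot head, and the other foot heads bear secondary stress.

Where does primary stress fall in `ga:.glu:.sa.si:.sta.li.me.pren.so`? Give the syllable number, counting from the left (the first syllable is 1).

Parse right to left into iambic (σˈσ) feet: ga: (glu:.ˈsa) (si:.ˈsta) (li.ˈme) (pren.ˈso). Syllable 1 is left unfooted.
Foot heads (stressed positions): 3, 5, 7, 9.
End Rule Leftmost: primary stress on the leftmost head = syllable 3.
Primary stress: syllable 3 → ga:.glu:.ˈsa.si:.sta.li.me.pren.so.

3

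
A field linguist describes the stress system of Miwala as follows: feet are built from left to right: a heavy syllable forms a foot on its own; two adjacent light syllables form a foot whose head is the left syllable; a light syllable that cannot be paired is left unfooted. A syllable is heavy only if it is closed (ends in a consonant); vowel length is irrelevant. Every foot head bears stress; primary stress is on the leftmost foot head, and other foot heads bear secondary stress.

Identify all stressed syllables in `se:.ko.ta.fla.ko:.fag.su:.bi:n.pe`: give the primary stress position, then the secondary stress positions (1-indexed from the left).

primary 1, secondary 3, 6, 8

Weights: 1 se: L, 2 ko L, 3 ta L, 4 fla L, 5 ko: L, 6 fag H, 7 su: L, 8 bi:n H, 9 pe L.
Parse left to right (heavy = foot alone; LL = one foot; stranded L unfooted): (ˈse:.ko) (ˈta.fla) ko: (ˈfag) su: (ˈbi:n) pe.
Foot heads: 1, 3, 6, 8.
Primary stress on the leftmost head = syllable 1.
Secondary stress on 3, 6, 8: ˈse:.ko.ˌta.fla.ko:.ˌfag.su:.ˌbi:n.pe.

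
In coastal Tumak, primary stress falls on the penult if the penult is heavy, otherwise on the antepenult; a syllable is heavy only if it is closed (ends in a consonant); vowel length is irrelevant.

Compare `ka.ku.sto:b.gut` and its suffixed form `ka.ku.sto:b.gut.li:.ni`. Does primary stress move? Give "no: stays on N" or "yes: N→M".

yes: 3→4

Base `ka.ku.sto:b.gut` (4 syllables):
  Weights: 2 ku L, 3 sto:b H, 4 gut H.
  The penult (syllable 3, sto:b) is heavy, so it takes stress.
  → primary stress on syllable 3.
Suffixed `ka.ku.sto:b.gut.li:.ni` (6 syllables):
  Weights: 4 gut H, 5 li: L, 6 ni L.
  The penult (syllable 5, li:) is light, so stress falls on the antepenult (syllable 4, gut).
  → primary stress on syllable 4.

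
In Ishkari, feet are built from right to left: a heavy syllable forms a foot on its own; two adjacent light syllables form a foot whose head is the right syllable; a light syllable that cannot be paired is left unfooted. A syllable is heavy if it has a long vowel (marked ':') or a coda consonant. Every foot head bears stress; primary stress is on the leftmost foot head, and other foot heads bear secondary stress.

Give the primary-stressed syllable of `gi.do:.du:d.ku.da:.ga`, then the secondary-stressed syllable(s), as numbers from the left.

Weights: 1 gi L, 2 do: H, 3 du:d H, 4 ku L, 5 da: H, 6 ga L.
Parse right to left (heavy = foot alone; LL = one foot; stranded L unfooted): gi (ˈdo:) (ˈdu:d) ku (ˈda:) ga.
Foot heads: 2, 3, 5.
Primary stress on the leftmost head = syllable 2.
Secondary stress on 3, 5: gi.ˈdo:.ˌdu:d.ku.ˌda:.ga.

primary 2, secondary 3, 5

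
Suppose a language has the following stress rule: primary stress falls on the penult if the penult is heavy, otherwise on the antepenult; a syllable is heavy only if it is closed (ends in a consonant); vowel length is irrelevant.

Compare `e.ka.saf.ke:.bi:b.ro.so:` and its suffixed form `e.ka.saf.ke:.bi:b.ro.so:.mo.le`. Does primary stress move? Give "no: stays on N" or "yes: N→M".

yes: 5→7

Base `e.ka.saf.ke:.bi:b.ro.so:` (7 syllables):
  Weights: 5 bi:b H, 6 ro L, 7 so: L.
  The penult (syllable 6, ro) is light, so stress falls on the antepenult (syllable 5, bi:b).
  → primary stress on syllable 5.
Suffixed `e.ka.saf.ke:.bi:b.ro.so:.mo.le` (9 syllables):
  Weights: 7 so: L, 8 mo L, 9 le L.
  The penult (syllable 8, mo) is light, so stress falls on the antepenult (syllable 7, so:).
  → primary stress on syllable 7.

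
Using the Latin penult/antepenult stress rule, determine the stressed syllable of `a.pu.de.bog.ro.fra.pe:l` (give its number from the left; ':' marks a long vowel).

5

Classical Latin: stress the penult if heavy (long vowel or closed), else the antepenult.
Weights: 5 ro L, 6 fra L, 7 pe:l H.
The penult (syllable 6, fra) is light, so stress falls on the antepenult (syllable 5, ro).
Stress on syllable 5: a.pu.de.bog.ˈro.fra.pe:l.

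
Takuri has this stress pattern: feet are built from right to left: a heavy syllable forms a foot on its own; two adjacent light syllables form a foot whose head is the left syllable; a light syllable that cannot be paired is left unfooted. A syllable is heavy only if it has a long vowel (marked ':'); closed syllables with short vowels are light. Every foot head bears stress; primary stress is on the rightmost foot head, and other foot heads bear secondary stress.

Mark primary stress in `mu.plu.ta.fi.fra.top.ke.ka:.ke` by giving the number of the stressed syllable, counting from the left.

8

Weights: 1 mu L, 2 plu L, 3 ta L, 4 fi L, 5 fra L, 6 top L, 7 ke L, 8 ka: H, 9 ke L.
Parse right to left (heavy = foot alone; LL = one foot; stranded L unfooted): mu (ˈplu.ta) (ˈfi.fra) (ˈtop.ke) (ˈka:) ke.
Foot heads: 2, 4, 6, 8.
Primary stress on the rightmost head = syllable 8.
Primary stress: syllable 8 → mu.plu.ta.fi.fra.top.ke.ˈka:.ke.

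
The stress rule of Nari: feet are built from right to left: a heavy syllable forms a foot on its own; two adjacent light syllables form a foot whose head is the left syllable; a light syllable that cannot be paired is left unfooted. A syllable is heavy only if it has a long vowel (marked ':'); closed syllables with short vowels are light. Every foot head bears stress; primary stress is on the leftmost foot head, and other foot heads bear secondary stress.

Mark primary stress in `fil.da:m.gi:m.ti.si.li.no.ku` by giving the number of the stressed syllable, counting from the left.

2

Weights: 1 fil L, 2 da:m H, 3 gi:m H, 4 ti L, 5 si L, 6 li L, 7 no L, 8 ku L.
Parse right to left (heavy = foot alone; LL = one foot; stranded L unfooted): fil (ˈda:m) (ˈgi:m) ti (ˈsi.li) (ˈno.ku).
Foot heads: 2, 3, 5, 7.
Primary stress on the leftmost head = syllable 2.
Primary stress: syllable 2 → fil.ˈda:m.gi:m.ti.si.li.no.ku.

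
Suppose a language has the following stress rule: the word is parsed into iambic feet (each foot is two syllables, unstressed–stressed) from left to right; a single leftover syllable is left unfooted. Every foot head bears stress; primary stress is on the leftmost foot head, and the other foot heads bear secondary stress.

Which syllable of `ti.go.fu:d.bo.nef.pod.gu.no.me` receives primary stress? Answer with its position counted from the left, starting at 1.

Parse left to right into iambic (σˈσ) feet: (ti.ˈgo) (fu:d.ˈbo) (nef.ˈpod) (gu.ˈno) me. Syllable 9 is left unfooted.
Foot heads (stressed positions): 2, 4, 6, 8.
End Rule Leftmost: primary stress on the leftmost head = syllable 2.
Primary stress: syllable 2 → ti.ˈgo.fu:d.bo.nef.pod.gu.no.me.

2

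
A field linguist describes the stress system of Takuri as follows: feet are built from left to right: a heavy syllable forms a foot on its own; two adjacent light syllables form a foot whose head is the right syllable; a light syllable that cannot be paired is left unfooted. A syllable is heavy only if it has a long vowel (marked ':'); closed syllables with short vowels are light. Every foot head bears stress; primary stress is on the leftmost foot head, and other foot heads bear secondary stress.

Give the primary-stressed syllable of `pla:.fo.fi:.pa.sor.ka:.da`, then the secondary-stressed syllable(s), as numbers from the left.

Weights: 1 pla: H, 2 fo L, 3 fi: H, 4 pa L, 5 sor L, 6 ka: H, 7 da L.
Parse left to right (heavy = foot alone; LL = one foot; stranded L unfooted): (ˈpla:) fo (ˈfi:) (pa.ˈsor) (ˈka:) da.
Foot heads: 1, 3, 5, 6.
Primary stress on the leftmost head = syllable 1.
Secondary stress on 3, 5, 6: ˈpla:.fo.ˌfi:.pa.ˌsor.ˌka:.da.

primary 1, secondary 3, 5, 6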